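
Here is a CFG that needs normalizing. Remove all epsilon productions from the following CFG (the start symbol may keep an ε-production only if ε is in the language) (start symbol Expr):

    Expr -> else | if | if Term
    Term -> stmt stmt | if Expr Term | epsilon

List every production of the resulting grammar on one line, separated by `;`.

Nullable set = {Term}.
ε ∉ L(G), so no ε-production is kept.
Expand every rule over subsets of its nullable positions: Term → if Expr Term gives if Expr Term | if Expr.

Expr -> else | if | if Term; Term -> stmt stmt | if Expr Term | if Expr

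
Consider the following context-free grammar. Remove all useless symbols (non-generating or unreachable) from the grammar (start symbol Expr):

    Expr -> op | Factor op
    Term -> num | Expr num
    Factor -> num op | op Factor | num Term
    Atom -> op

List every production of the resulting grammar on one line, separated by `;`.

Expr -> op | Factor op; Term -> num | Expr num; Factor -> num op | op Factor | num Term

Generating nonterminals: {Atom, Expr, Factor, Term}.
Reachable from Expr after that: {Expr, Factor, Term}.
Removed useless symbols: {Atom} and every production mentioning them.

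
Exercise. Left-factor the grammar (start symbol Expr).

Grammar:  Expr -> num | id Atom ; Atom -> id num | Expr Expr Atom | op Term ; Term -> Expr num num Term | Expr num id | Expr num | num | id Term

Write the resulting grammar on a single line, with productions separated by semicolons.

Expr -> num | id Atom; Atom -> id num | Expr Expr Atom | op Term; Term -> num | id Term | Expr num Term1; Term1 -> num Term | id | ε

Term has alternatives sharing prefix 'Expr num': factor to Term → Expr num Term1 with Term1 → num Term | id | ε.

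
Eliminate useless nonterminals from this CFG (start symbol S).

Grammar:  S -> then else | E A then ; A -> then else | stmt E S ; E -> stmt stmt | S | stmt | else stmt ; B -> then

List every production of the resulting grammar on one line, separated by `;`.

Generating nonterminals: {A, B, E, S}.
Reachable from S after that: {A, E, S}.
Removed useless symbols: {B} and every production mentioning them.

S -> then else | E A then; A -> then else | stmt E S; E -> stmt stmt | S | stmt | else stmt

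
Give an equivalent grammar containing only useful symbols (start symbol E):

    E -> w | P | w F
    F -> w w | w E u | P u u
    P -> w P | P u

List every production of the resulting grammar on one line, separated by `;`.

Generating nonterminals: {E, F}.
Reachable from E after that: {E, F}.
Removed useless symbols: {P} and every production mentioning them.

E -> w | w F; F -> w w | w E u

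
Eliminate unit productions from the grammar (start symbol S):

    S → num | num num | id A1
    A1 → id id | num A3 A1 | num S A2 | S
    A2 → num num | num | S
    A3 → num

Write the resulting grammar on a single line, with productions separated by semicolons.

Unit pairs: A1 ⇒* {S}; A2 ⇒* {S}.
For every A with A ⇒* B via unit rules, add B's non-unit alternatives to A; then delete every rule of the form X → Y.

S → num | num num | id A1; A1 → id id | num A3 A1 | num S A2 | num | num num | id A1; A2 → num num | num | id A1; A3 → num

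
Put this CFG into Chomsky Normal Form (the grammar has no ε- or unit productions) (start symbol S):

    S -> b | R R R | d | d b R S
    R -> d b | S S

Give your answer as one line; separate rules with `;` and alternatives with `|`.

Introduce a nonterminal for each terminal appearing in a rule of length ≥ 2: X1 → d, X2 → b.
Binarize each right-hand side of length ≥ 3 by chaining fresh nonterminals (Y1, Y2, …): affected rules were S → R R R; S → X1 X2 R S.

S -> b | R Y1 | d | X1 Y2; R -> X1 X2 | S S; X1 -> d; X2 -> b; Y1 -> R R; Y2 -> X2 Y3; Y3 -> R S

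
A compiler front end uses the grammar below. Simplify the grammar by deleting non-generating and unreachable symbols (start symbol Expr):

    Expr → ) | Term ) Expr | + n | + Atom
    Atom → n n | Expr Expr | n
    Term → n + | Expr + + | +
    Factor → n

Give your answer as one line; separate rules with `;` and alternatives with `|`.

Generating nonterminals: {Atom, Expr, Factor, Term}.
Reachable from Expr after that: {Atom, Expr, Term}.
Removed useless symbols: {Factor} and every production mentioning them.

Expr → ) | Term ) Expr | + n | + Atom; Atom → n n | Expr Expr | n; Term → n + | Expr + + | +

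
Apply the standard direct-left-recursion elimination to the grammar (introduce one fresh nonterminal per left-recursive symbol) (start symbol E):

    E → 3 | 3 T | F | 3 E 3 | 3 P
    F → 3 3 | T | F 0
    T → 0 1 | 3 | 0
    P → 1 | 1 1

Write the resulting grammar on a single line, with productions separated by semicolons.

Left recursion appears on F.
For F: α = {0}, β = {3 3, T}. Rewrite as F → β F' and F' → α F' | ε.

E → 3 | 3 T | F | 3 E 3 | 3 P; F → 3 3 F' | T F'; T → 0 1 | 3 | 0; P → 1 | 1 1; F' → 0 F' | ε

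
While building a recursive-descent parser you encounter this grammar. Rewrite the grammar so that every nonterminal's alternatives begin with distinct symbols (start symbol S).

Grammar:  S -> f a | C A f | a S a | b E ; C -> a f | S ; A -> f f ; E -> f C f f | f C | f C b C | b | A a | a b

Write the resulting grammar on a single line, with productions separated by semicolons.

S -> f a | C A f | a S a | b E; C -> a f | S; A -> f f; E -> b | A a | a b | f C E'; E' -> f f | ε | b C

E has alternatives sharing prefix 'f C': factor to E → f C E' with E' → f f | ε | b C.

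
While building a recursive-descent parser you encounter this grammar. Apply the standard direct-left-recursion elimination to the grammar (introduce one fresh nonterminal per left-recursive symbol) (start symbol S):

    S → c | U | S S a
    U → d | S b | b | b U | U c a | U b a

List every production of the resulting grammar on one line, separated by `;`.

S → c S' | U S'; U → d U' | S b U' | b U' | b U U'; S' → S a S' | ε; U' → c a U' | b a U' | ε

Left recursion appears on S, U.
For S: α = {S a}, β = {c, U}. Rewrite as S → β S' and S' → α S' | ε.
For U: α = {c a, b a}, β = {d, S b, b, b U}. Rewrite as U → β U' and U' → α U' | ε.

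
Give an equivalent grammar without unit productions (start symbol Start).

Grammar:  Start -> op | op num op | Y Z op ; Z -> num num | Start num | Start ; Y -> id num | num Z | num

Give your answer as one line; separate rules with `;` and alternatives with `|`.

Unit pairs: Z ⇒* {Start}.
Replace each nonterminal's rules with the union of the non-unit rules of every nonterminal it unit-derives.

Start -> op | op num op | Y Z op; Z -> num num | Start num | op | op num op | Y Z op; Y -> id num | num Z | num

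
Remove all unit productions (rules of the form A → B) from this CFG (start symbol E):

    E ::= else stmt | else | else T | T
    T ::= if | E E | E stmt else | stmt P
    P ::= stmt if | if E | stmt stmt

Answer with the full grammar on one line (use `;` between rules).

E ::= else stmt | else | else T | if | E E | E stmt else | stmt P; T ::= if | E E | E stmt else | stmt P; P ::= stmt if | if E | stmt stmt

Unit pairs: E ⇒* {T}.
Replace each nonterminal's rules with the union of the non-unit rules of every nonterminal it unit-derives.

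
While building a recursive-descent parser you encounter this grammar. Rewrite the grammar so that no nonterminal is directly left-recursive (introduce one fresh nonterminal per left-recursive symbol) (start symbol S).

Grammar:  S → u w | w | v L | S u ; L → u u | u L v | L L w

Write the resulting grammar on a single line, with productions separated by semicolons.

Directly left-recursive nonterminals: S, L.
For S: α = {u}, β = {u w, w, v L}. Rewrite as S → β S' and S' → α S' | ε.
For L: α = {L w}, β = {u u, u L v}. Rewrite as L → β L' and L' → α L' | ε.

S → u w S' | w S' | v L S'; L → u u L' | u L v L'; S' → u S' | ε; L' → L w L' | ε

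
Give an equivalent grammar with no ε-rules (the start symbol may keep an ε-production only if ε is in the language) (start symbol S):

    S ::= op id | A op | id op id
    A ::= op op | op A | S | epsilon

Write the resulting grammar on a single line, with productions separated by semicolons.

Nullable set = {A}.
ε ∉ L(G), so no ε-production is kept.
Add the nullable-subset variants: S → A op gives A op | op. A → op A gives op A | op.

S ::= op id | A op | op | id op id; A ::= op op | op A | op | S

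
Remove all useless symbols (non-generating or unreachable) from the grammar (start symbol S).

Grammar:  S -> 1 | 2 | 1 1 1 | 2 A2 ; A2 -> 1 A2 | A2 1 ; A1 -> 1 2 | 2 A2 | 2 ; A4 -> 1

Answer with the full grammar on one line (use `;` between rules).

Generating nonterminals: {A1, A4, S}.
Reachable from S after that: {S}.
Removed useless symbols: {A1, A2, A4} and every production mentioning them.

S -> 1 | 2 | 1 1 1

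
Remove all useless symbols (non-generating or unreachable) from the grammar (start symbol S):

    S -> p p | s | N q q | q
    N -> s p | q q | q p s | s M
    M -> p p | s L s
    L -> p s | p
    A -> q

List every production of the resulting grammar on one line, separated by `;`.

Generating nonterminals: {A, L, M, N, S}.
Reachable from S after that: {L, M, N, S}.
Removed useless symbols: {A} and every production mentioning them.

S -> p p | s | N q q | q; N -> s p | q q | q p s | s M; M -> p p | s L s; L -> p s | p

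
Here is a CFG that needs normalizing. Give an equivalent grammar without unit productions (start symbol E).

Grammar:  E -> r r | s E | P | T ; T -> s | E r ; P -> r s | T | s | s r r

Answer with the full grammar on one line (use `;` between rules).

E -> r r | s E | r s | s | s r r | E r; T -> s | E r; P -> r s | s | s r r | E r

Unit pairs: E ⇒* {P, T}; P ⇒* {T}.
For each unit pair (A, B), copy every non-unit production of B to A, then drop all unit productions.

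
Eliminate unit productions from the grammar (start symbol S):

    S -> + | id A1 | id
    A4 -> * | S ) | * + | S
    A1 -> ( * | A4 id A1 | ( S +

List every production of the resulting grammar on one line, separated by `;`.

Unit pairs: A4 ⇒* {S}.
For each unit pair (A, B), copy every non-unit production of B to A, then drop all unit productions.

S -> + | id A1 | id; A4 -> * | S ) | * + | + | id A1 | id; A1 -> ( * | A4 id A1 | ( S +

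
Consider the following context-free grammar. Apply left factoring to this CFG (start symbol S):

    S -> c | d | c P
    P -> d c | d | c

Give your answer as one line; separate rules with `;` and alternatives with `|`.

S -> d | c S'; P -> c | d P'; S' -> ε | P; P' -> c | ε

S has alternatives sharing prefix 'c': factor to S → c S' with S' → ε | P.
P has alternatives sharing prefix 'd': factor to P → d P' with P' → c | ε.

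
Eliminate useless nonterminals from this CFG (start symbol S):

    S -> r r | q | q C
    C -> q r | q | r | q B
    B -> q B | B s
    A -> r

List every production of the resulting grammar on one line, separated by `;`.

Generating nonterminals: {A, C, S}.
Reachable from S after that: {C, S}.
Removed useless symbols: {A, B} and every production mentioning them.

S -> r r | q | q C; C -> q r | q | r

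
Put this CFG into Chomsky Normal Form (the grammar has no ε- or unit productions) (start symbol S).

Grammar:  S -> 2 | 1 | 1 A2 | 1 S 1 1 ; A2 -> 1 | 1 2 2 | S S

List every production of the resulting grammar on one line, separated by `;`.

S -> 2 | 1 | X1 A2 | X1 Y1; A2 -> 1 | X1 Y3 | S S; X1 -> 1; X2 -> 2; Y1 -> S Y2; Y2 -> X1 X1; Y3 -> X2 X2

Introduce a nonterminal for each terminal appearing in a rule of length ≥ 2: X1 → 1, X2 → 2.
Binarize each right-hand side of length ≥ 3 by chaining fresh nonterminals (Y1, Y2, …): affected rules were S → X1 S X1 X1; A2 → X1 X2 X2.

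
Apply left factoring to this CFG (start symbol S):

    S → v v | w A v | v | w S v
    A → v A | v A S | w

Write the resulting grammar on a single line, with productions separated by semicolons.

S has alternatives sharing prefix 'v': factor to S → v S' with S' → v | ε.
S has alternatives sharing prefix 'w': factor to S → w S'' with S'' → A v | S v.
A has alternatives sharing prefix 'v A': factor to A → v A A' with A' → ε | S.

S → v S' | w S''; A → w | v A A'; S' → v | epsilon; S'' → A v | S v; A' → epsilon | S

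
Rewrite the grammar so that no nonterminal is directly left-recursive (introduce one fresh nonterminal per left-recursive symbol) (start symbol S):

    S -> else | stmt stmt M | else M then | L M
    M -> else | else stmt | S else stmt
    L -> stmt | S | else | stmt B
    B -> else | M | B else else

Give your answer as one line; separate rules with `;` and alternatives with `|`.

Directly left-recursive nonterminal: B.
For B: α = {else else}, β = {else, M}. Rewrite as B → β B' and B' → α B' | ε.

S -> else | stmt stmt M | else M then | L M; M -> else | else stmt | S else stmt; L -> stmt | S | else | stmt B; B -> else B' | M B'; B' -> else else B' | ε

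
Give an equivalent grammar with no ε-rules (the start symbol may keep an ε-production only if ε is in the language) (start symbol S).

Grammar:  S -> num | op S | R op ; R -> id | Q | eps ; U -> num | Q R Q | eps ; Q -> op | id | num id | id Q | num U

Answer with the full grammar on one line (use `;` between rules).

Nullable nonterminals: {R, U}.
ε ∉ L(G), so no ε-production is kept.
For each production, add variants omitting each subset of nullable occurrences: S → R op gives R op | op. U → Q R Q gives Q R Q | Q Q. Q → num U gives num U | num.

S -> num | op S | R op | op; R -> id | Q; U -> num | Q R Q | Q Q; Q -> op | id | num id | id Q | num U | num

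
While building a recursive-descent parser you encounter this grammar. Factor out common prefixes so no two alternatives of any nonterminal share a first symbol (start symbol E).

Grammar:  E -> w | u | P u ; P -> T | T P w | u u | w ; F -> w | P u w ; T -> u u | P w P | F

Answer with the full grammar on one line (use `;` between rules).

P has alternatives sharing prefix 'T': factor to P → T P' with P' → ε | P w.

E -> w | u | P u; P -> u u | w | T P'; F -> w | P u w; T -> u u | P w P | F; P' -> epsilon | P w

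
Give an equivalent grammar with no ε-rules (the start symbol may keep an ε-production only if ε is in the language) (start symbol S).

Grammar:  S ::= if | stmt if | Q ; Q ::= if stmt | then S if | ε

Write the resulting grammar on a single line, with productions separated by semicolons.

S ::= if | stmt if | Q | ε; Q ::= if stmt | then S if | then if

The nullable symbols are {Q, S}.
ε ∈ L(G) since S is nullable, so keep S → ε.
For each production, add variants omitting each subset of nullable occurrences: Q → then S if gives then S if | then if.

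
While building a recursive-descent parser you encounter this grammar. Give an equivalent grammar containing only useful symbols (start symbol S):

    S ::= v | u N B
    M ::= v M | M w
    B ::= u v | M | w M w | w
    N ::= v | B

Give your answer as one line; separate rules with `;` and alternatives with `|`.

Generating nonterminals: {B, N, S}.
Reachable from S after that: {B, N, S}.
Removed useless symbols: {M} and every production mentioning them.

S ::= v | u N B; B ::= u v | w; N ::= v | B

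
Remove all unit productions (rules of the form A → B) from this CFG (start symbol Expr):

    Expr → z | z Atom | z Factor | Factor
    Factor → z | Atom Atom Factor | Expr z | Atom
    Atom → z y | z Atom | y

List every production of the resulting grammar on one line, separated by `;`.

Unit pairs: Expr ⇒* {Atom, Factor}; Factor ⇒* {Atom}.
For each unit pair (A, B), copy every non-unit production of B to A, then drop all unit productions.

Expr → z y | z Atom | y | z | Atom Atom Factor | Expr z | z Factor; Factor → z y | z Atom | y | z | Atom Atom Factor | Expr z; Atom → z y | z Atom | y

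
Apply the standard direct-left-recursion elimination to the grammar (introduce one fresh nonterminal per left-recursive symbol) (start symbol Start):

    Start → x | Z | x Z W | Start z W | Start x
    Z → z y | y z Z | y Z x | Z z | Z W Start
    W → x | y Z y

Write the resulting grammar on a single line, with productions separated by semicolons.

Start → x Start1 | Z Start1 | x Z W Start1; Z → z y Z1 | y z Z Z1 | y Z x Z1; W → x | y Z y; Start1 → z W Start1 | x Start1 | epsilon; Z1 → z Z1 | W Start Z1 | epsilon

Left recursion appears on Start, Z.
For Start: α = {z W, x}, β = {x, Z, x Z W}. Rewrite as Start → β Start1 and Start1 → α Start1 | ε.
For Z: α = {z, W Start}, β = {z y, y z Z, y Z x}. Rewrite as Z → β Z1 and Z1 → α Z1 | ε.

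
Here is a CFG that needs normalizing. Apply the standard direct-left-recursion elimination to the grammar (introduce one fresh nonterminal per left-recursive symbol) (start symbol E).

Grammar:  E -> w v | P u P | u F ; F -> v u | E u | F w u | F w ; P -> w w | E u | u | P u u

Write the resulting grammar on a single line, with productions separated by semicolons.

Directly left-recursive nonterminals: F, P.
For F: α = {w u, w}, β = {v u, E u}. Rewrite as F → β F' and F' → α F' | ε.
For P: α = {u u}, β = {w w, E u, u}. Rewrite as P → β P' and P' → α P' | ε.

E -> w v | P u P | u F; F -> v u F' | E u F'; P -> w w P' | E u P' | u P'; F' -> w u F' | w F' | eps; P' -> u u P' | eps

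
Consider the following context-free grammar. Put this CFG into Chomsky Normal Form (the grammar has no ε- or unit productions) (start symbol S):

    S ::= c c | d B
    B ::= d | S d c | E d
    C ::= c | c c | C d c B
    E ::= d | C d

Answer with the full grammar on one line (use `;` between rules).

Introduce a nonterminal for each terminal appearing in a rule of length ≥ 2: X1 → c, X2 → d.
Binarize each right-hand side of length ≥ 3 by chaining fresh nonterminals (Y1, Y2, …): affected rules were B → S X2 X1; C → C X2 X1 B.

S ::= X1 X1 | X2 B; B ::= d | S Y1 | E X2; C ::= c | X1 X1 | C Y2; E ::= d | C X2; X1 ::= c; X2 ::= d; Y1 ::= X2 X1; Y2 ::= X2 Y3; Y3 ::= X1 B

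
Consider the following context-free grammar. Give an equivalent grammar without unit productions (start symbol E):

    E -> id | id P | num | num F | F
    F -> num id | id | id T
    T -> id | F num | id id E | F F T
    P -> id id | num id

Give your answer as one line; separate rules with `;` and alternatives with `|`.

E -> id | id P | num | num F | num id | id T; F -> num id | id | id T; T -> id | F num | id id E | F F T; P -> id id | num id

Unit pairs: E ⇒* {F}.
Replace each nonterminal's rules with the union of the non-unit rules of every nonterminal it unit-derives.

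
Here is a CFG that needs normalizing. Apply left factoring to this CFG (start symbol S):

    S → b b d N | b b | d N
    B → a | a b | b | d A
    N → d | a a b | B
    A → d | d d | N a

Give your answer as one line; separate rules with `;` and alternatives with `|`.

S → d N | b b S'; B → b | d A | a B'; N → d | a a b | B; A → N a | d A'; S' → d N | ε; B' → ε | b; A' → ε | d

S has alternatives sharing prefix 'b b': factor to S → b b S' with S' → d N | ε.
B has alternatives sharing prefix 'a': factor to B → a B' with B' → ε | b.
A has alternatives sharing prefix 'd': factor to A → d A' with A' → ε | d.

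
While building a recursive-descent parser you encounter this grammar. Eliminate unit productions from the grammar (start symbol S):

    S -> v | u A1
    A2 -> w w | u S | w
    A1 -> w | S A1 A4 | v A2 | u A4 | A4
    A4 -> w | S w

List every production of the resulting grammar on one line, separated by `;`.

Unit pairs: A1 ⇒* {A4}.
Replace each nonterminal's rules with the union of the non-unit rules of every nonterminal it unit-derives.

S -> v | u A1; A2 -> w w | u S | w; A1 -> w | S w | S A1 A4 | v A2 | u A4; A4 -> w | S w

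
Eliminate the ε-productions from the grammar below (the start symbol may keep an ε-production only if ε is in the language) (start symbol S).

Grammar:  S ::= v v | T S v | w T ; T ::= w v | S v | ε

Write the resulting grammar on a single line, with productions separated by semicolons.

Nullable set = {T}.
ε ∉ L(G), so no ε-production is kept.
Expand every rule over subsets of its nullable positions: S → T S v gives T S v | S v. S → w T gives w T | w.

S ::= v v | T S v | S v | w T | w; T ::= w v | S v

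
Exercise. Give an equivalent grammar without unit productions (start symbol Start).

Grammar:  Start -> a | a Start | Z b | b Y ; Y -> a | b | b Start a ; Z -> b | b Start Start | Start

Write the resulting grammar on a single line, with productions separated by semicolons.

Unit pairs: Z ⇒* {Start}.
Replace each nonterminal's rules with the union of the non-unit rules of every nonterminal it unit-derives.

Start -> a | a Start | Z b | b Y; Y -> a | b | b Start a; Z -> b | b Start Start | a | a Start | Z b | b Y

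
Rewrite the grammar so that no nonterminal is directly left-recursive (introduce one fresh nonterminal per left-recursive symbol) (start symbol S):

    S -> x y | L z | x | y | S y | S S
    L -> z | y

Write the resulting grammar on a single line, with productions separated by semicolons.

S -> x y S' | L z S' | x S' | y S'; L -> z | y; S' -> y S' | S S' | epsilon

Directly left-recursive nonterminal: S.
For S: α = {y, S}, β = {x y, L z, x, y}. Rewrite as S → β S' and S' → α S' | ε.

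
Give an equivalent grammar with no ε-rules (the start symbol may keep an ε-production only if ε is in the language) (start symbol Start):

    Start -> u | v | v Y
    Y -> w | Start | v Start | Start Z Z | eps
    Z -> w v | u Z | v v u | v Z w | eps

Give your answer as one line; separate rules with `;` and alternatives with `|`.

Nullable set = {Y, Z}.
ε ∉ L(G), so no ε-production is kept.
For each production, add variants omitting each subset of nullable occurrences: Y → Start Z Z gives Start Z Z | Start Z. Z → u Z gives u Z | u. Z → v Z w gives v Z w | v w.

Start -> u | v | v Y; Y -> w | Start | v Start | Start Z Z | Start Z; Z -> w v | u Z | u | v v u | v Z w | v w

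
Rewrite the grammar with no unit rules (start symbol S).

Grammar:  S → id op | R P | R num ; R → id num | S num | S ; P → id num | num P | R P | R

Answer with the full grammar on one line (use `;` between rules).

S → id op | R P | R num; R → id op | R P | R num | id num | S num; P → id op | R P | R num | id num | num P | S num

Unit pairs: P ⇒* {R, S}; R ⇒* {S}.
Replace each nonterminal's rules with the union of the non-unit rules of every nonterminal it unit-derives.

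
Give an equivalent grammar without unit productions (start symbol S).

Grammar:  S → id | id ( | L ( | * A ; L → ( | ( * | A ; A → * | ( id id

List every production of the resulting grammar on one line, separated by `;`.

Unit pairs: L ⇒* {A}.
For each unit pair (A, B), copy every non-unit production of B to A, then drop all unit productions.

S → id | id ( | L ( | * A; L → ( | ( * | * | ( id id; A → * | ( id id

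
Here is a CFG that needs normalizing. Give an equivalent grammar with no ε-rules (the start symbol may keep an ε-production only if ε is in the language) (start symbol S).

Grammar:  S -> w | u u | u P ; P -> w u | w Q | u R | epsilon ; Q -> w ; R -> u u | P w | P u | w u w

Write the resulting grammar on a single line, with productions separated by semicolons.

S -> w | u u | u P | u; P -> w u | w Q | u R; Q -> w; R -> u u | P w | w | P u | u | w u w

The nullable symbols are {P}.
ε ∉ L(G), so no ε-production is kept.
Expand every rule over subsets of its nullable positions: S → u P gives u P | u. R → P w gives P w | w. R → P u gives P u | u.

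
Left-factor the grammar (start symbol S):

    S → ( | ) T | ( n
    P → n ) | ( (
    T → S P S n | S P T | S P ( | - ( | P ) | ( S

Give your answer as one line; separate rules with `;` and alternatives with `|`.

S → ) T | ( S'; P → n ) | ( (; T → - ( | P ) | ( S | S P T'; S' → ε | n; T' → S n | T | (

S has alternatives sharing prefix '(': factor to S → ( S' with S' → ε | n.
T has alternatives sharing prefix 'S P': factor to T → S P T' with T' → S n | T | (.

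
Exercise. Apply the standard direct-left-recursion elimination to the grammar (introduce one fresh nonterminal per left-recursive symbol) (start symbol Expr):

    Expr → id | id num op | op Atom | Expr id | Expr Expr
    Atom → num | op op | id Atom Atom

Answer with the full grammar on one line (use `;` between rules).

Expr → id Expr1 | id num op Expr1 | op Atom Expr1; Atom → num | op op | id Atom Atom; Expr1 → id Expr1 | Expr Expr1 | epsilon

Left recursion appears on Expr.
For Expr: α = {id, Expr}, β = {id, id num op, op Atom}. Rewrite as Expr → β Expr1 and Expr1 → α Expr1 | ε.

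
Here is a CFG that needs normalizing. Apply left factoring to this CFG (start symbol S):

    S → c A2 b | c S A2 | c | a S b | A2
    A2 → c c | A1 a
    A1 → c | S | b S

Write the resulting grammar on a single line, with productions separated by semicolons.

S has alternatives sharing prefix 'c': factor to S → c S' with S' → A2 b | S A2 | ε.

S → a S b | A2 | c S'; A2 → c c | A1 a; A1 → c | S | b S; S' → A2 b | S A2 | epsilon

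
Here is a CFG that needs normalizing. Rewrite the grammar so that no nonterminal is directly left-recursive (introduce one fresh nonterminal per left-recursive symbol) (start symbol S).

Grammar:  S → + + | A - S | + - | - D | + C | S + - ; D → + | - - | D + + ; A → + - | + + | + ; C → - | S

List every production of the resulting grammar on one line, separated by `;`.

S → + + S' | A - S S' | + - S' | - D S' | + C S'; D → + D' | - - D'; A → + - | + + | +; C → - | S; S' → + - S' | ε; D' → + + D' | ε

S, D are directly left-recursive.
For S: α = {+ -}, β = {+ +, A - S, + -, - D, + C}. Rewrite as S → β S' and S' → α S' | ε.
For D: α = {+ +}, β = {+, - -}. Rewrite as D → β D' and D' → α D' | ε.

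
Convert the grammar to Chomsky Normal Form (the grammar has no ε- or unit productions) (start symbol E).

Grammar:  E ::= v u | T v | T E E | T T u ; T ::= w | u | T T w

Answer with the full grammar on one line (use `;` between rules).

Introduce a nonterminal for each terminal appearing in a rule of length ≥ 2: X1 → v, X2 → u, X3 → w.
Binarize each right-hand side of length ≥ 3 by chaining fresh nonterminals (Y1, Y2, …): affected rules were E → T E E; E → T T X2; T → T T X3.

E ::= X1 X2 | T X1 | T Y1 | T Y2; T ::= w | u | T Y3; X1 ::= v; X2 ::= u; X3 ::= w; Y1 ::= E E; Y2 ::= T X2; Y3 ::= T X3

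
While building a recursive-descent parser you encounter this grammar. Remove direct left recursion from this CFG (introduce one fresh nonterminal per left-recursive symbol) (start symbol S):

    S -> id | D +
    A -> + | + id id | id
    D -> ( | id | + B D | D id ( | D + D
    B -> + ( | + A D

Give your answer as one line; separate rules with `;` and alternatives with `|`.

Left recursion appears on D.
For D: α = {id (, + D}, β = {(, id, + B D}. Rewrite as D → β D' and D' → α D' | ε.

S -> id | D +; A -> + | + id id | id; D -> ( D' | id D' | + B D D'; B -> + ( | + A D; D' -> id ( D' | + D D' | eps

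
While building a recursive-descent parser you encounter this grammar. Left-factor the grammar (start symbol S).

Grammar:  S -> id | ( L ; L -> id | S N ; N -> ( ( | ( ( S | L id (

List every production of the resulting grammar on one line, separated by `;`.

S -> id | ( L; L -> id | S N; N -> L id ( | ( ( N'; N' -> ε | S

N has alternatives sharing prefix '( (': factor to N → ( ( N' with N' → ε | S.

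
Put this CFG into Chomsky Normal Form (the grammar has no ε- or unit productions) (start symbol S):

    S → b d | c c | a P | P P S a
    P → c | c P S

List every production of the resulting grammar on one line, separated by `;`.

S → X1 X2 | X3 X3 | X4 P | P Y1; P → c | X3 Y3; X1 → b; X2 → d; X3 → c; X4 → a; Y1 → P Y2; Y2 → S X4; Y3 → P S

Introduce a nonterminal for each terminal appearing in a rule of length ≥ 2: X1 → b, X2 → d, X3 → c, X4 → a.
Binarize each right-hand side of length ≥ 3 by chaining fresh nonterminals (Y1, Y2, …): affected rules were S → P P S X4; P → X3 P S.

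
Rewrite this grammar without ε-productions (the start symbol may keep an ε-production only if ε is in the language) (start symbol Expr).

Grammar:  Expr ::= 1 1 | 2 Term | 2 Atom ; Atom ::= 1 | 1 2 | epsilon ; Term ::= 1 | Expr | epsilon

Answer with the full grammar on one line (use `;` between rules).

The nullable symbols are {Atom, Term}.
ε ∉ L(G), so no ε-production is kept.
Add the nullable-subset variants: Expr → 2 Term gives 2 Term | 2.

Expr ::= 1 1 | 2 Term | 2 | 2 Atom; Atom ::= 1 | 1 2; Term ::= 1 | Expr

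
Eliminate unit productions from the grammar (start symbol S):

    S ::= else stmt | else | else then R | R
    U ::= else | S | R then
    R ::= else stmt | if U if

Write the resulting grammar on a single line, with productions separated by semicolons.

Unit pairs: S ⇒* {R}; U ⇒* {R, S}.
Replace each nonterminal's rules with the union of the non-unit rules of every nonterminal it unit-derives.

S ::= else stmt | else | else then R | if U if; U ::= else | R then | else stmt | else then R | if U if; R ::= else stmt | if U if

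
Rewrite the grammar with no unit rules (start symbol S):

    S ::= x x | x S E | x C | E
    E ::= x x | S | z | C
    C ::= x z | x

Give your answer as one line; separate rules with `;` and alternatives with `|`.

Unit pairs: E ⇒* {C, S}; S ⇒* {C, E}.
For each unit pair (A, B), copy every non-unit production of B to A, then drop all unit productions.

S ::= x x | z | x z | x | x S E | x C; E ::= x x | z | x z | x | x S E | x C; C ::= x z | x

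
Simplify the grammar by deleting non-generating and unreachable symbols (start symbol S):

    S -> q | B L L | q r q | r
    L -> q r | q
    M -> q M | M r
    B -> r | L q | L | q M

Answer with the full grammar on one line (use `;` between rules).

S -> q | B L L | q r q | r; L -> q r | q; B -> r | L q | L

Generating nonterminals: {B, L, S}.
Reachable from S after that: {B, L, S}.
Removed useless symbols: {M} and every production mentioning them.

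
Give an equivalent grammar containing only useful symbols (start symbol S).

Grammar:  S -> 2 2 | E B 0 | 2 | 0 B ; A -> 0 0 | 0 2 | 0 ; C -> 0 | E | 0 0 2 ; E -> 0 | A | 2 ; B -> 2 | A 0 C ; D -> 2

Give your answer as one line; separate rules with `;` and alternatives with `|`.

Generating nonterminals: {A, B, C, D, E, S}.
Reachable from S after that: {A, B, C, E, S}.
Removed useless symbols: {D} and every production mentioning them.

S -> 2 2 | E B 0 | 2 | 0 B; A -> 0 0 | 0 2 | 0; C -> 0 | E | 0 0 2; E -> 0 | A | 2; B -> 2 | A 0 C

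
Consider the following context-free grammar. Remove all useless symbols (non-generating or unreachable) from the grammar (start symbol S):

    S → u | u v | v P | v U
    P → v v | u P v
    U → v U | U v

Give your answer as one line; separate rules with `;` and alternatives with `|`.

S → u | u v | v P; P → v v | u P v

Generating nonterminals: {P, S}.
Reachable from S after that: {P, S}.
Removed useless symbols: {U} and every production mentioning them.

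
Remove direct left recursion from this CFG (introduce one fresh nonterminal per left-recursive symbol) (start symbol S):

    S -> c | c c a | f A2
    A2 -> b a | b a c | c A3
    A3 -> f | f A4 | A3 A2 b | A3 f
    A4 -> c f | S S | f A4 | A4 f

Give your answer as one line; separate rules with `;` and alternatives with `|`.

Directly left-recursive nonterminals: A3, A4.
For A3: α = {A2 b, f}, β = {f, f A4}. Rewrite as A3 → β A3' and A3' → α A3' | ε.
For A4: α = {f}, β = {c f, S S, f A4}. Rewrite as A4 → β A4' and A4' → α A4' | ε.

S -> c | c c a | f A2; A2 -> b a | b a c | c A3; A3 -> f A3' | f A4 A3'; A4 -> c f A4' | S S A4' | f A4 A4'; A3' -> A2 b A3' | f A3' | eps; A4' -> f A4' | eps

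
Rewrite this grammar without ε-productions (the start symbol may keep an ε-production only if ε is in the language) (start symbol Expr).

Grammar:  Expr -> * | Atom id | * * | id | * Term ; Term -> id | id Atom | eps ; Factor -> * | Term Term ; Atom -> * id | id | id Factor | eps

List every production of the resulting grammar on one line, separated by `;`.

Expr -> * | Atom id | id | * * | * Term; Term -> id | id Atom; Factor -> * | Term Term | Term; Atom -> * id | id | id Factor

Nullable set = {Atom, Factor, Term}.
ε ∉ L(G), so no ε-production is kept.
For each production, add variants omitting each subset of nullable occurrences: Expr → Atom id gives Atom id | id. Factor → Term Term gives Term Term | Term.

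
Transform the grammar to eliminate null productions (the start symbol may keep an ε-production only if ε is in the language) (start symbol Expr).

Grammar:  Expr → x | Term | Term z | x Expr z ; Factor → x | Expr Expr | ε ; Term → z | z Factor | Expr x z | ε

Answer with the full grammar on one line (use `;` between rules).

The nullable symbols are {Expr, Factor, Term}.
ε ∈ L(G) since Expr is nullable, so keep Expr → ε.
For each production, add variants omitting each subset of nullable occurrences: Expr → Term z gives Term z | z. Expr → x Expr z gives x Expr z | x z. Factor → Expr Expr gives Expr Expr | Expr. Term → Expr x z gives Expr x z | x z.

Expr → x | Term | Term z | z | x Expr z | x z | ε; Factor → x | Expr Expr | Expr; Term → z | z Factor | Expr x z | x z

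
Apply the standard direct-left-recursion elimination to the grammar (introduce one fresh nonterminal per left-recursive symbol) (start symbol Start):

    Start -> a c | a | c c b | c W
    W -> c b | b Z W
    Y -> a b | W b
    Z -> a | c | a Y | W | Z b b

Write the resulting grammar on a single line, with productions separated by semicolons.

Start -> a c | a | c c b | c W; W -> c b | b Z W; Y -> a b | W b; Z -> a Z1 | c Z1 | a Y Z1 | W Z1; Z1 -> b b Z1 | ε

Z is directly left-recursive.
For Z: α = {b b}, β = {a, c, a Y, W}. Rewrite as Z → β Z1 and Z1 → α Z1 | ε.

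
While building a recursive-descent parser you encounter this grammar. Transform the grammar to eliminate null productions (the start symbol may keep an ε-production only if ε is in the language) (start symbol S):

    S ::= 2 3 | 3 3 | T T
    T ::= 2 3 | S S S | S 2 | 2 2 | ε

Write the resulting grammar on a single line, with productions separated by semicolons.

Nullable set = {S, T}.
ε ∈ L(G) since S is nullable, so keep S → ε.
Expand every rule over subsets of its nullable positions: S → T T gives T T | T. T → S S S gives S S S | S S | S. T → S 2 gives S 2 | 2.

S ::= 2 3 | 3 3 | T T | T | ε; T ::= 2 3 | S S S | S S | S | S 2 | 2 | 2 2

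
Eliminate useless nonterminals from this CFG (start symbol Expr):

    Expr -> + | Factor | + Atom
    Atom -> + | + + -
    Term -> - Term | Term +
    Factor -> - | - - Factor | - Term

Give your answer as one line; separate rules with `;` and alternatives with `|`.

Generating nonterminals: {Atom, Expr, Factor}.
Reachable from Expr after that: {Atom, Expr, Factor}.
Removed useless symbols: {Term} and every production mentioning them.

Expr -> + | Factor | + Atom; Atom -> + | + + -; Factor -> - | - - Factor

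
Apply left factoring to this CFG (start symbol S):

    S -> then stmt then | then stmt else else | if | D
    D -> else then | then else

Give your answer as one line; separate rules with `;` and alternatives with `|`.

S has alternatives sharing prefix 'then stmt': factor to S → then stmt S' with S' → then | else else.

S -> if | D | then stmt S'; D -> else then | then else; S' -> then | else else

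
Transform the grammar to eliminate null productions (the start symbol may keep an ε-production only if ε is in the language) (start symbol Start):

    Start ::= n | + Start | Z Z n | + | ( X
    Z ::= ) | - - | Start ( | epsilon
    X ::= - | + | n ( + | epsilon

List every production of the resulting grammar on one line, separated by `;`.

Nullable set = {X, Z}.
ε ∉ L(G), so no ε-production is kept.
Add the nullable-subset variants: Start → Z Z n gives Z Z n | Z n. Start → ( X gives ( X | (.

Start ::= n | + Start | Z Z n | Z n | + | ( X | (; Z ::= ) | - - | Start (; X ::= - | + | n ( +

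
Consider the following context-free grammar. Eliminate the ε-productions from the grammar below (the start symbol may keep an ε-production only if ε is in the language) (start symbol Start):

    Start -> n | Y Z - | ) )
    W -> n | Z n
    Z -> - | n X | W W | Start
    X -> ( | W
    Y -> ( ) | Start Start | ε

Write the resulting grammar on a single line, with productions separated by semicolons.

Start -> n | Y Z - | Z - | ) ); W -> n | Z n; Z -> - | n X | W W | Start; X -> ( | W; Y -> ( ) | Start Start

Nullable set = {Y}.
ε ∉ L(G), so no ε-production is kept.
Add the nullable-subset variants: Start → Y Z - gives Y Z - | Z -.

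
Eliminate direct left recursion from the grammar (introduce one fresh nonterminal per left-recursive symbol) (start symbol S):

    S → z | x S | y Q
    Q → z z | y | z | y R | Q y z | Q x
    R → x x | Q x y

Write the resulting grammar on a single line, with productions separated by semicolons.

Q is directly left-recursive.
For Q: α = {y z, x}, β = {z z, y, z, y R}. Rewrite as Q → β Q' and Q' → α Q' | ε.

S → z | x S | y Q; Q → z z Q' | y Q' | z Q' | y R Q'; R → x x | Q x y; Q' → y z Q' | x Q' | ε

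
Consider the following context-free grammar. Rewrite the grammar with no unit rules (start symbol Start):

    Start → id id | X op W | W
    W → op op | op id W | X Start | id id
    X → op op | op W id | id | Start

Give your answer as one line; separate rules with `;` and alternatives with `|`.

Start → id id | X op W | op op | op id W | X Start; W → op op | op id W | X Start | id id; X → id id | X op W | op op | op W id | id | op id W | X Start

Unit pairs: Start ⇒* {W}; X ⇒* {Start, W}.
For every A with A ⇒* B via unit rules, add B's non-unit alternatives to A; then delete every rule of the form X → Y.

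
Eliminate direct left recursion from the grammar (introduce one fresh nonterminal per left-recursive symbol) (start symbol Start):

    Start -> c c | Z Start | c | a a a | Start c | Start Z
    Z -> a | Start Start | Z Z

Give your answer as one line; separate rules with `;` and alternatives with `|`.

Start, Z are directly left-recursive.
For Start: α = {c, Z}, β = {c c, Z Start, c, a a a}. Rewrite as Start → β Start1 and Start1 → α Start1 | ε.
For Z: α = {Z}, β = {a, Start Start}. Rewrite as Z → β Z1 and Z1 → α Z1 | ε.

Start -> c c Start1 | Z Start Start1 | c Start1 | a a a Start1; Z -> a Z1 | Start Start Z1; Start1 -> c Start1 | Z Start1 | ε; Z1 -> Z Z1 | ε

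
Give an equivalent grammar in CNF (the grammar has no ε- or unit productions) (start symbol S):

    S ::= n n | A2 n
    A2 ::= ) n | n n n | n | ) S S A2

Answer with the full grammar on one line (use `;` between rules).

S ::= X1 X1 | A2 X1; A2 ::= X2 X1 | X1 Y1 | n | X2 Y2; X1 ::= n; X2 ::= ); Y1 ::= X1 X1; Y2 ::= S Y3; Y3 ::= S A2

Introduce a nonterminal for each terminal appearing in a rule of length ≥ 2: X1 → n, X2 → ).
Binarize each right-hand side of length ≥ 3 by chaining fresh nonterminals (Y1, Y2, …): affected rules were A2 → X1 X1 X1; A2 → X2 S S A2.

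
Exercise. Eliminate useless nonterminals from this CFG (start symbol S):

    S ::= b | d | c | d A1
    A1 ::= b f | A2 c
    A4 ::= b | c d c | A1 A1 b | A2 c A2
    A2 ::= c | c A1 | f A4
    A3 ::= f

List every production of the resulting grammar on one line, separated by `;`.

Generating nonterminals: {A1, A2, A3, A4, S}.
Reachable from S after that: {A1, A2, A4, S}.
Removed useless symbols: {A3} and every production mentioning them.

S ::= b | d | c | d A1; A1 ::= b f | A2 c; A4 ::= b | c d c | A1 A1 b | A2 c A2; A2 ::= c | c A1 | f A4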